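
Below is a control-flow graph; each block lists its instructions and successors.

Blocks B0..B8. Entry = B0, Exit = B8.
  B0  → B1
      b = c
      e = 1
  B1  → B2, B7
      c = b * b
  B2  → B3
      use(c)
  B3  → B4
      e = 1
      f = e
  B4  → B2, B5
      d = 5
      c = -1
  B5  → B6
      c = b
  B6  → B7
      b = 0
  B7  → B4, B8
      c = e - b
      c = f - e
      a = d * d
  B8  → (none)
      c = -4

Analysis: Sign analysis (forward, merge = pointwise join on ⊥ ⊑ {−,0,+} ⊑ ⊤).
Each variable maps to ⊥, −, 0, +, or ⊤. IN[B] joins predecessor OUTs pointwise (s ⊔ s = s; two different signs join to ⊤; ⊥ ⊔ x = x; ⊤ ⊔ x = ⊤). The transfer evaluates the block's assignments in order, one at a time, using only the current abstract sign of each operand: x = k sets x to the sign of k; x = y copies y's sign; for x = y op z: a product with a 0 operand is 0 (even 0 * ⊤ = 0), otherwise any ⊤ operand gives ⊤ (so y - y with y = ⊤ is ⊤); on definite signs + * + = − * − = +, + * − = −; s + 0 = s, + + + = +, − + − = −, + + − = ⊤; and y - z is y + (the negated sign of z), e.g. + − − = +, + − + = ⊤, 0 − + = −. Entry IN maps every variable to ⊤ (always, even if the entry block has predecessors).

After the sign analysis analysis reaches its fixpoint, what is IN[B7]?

Answer: {a: ⊤, b: ⊤, c: ⊤, d: ⊤, e: +, f: ⊤}

Derivation:
Converged values:
  B0:  IN=(all ⊤)  OUT={e:+; rest ⊤}
  B1:  IN={e:+; rest ⊤}  OUT={e:+; rest ⊤}
  B2:  IN={e:+; rest ⊤}  OUT={e:+; rest ⊤}
  B3:  IN={e:+; rest ⊤}  OUT={e:+, f:+; rest ⊤}
  B4:  IN={e:+; rest ⊤}  OUT={c:-, d:+, e:+; rest ⊤}
  B5:  IN={c:-, d:+, e:+; rest ⊤}  OUT={d:+, e:+; rest ⊤}
  B6:  IN={d:+, e:+; rest ⊤}  OUT={b:0, d:+, e:+; rest ⊤}
  B7:  IN={e:+; rest ⊤}  OUT={e:+; rest ⊤}
  B8:  IN={e:+; rest ⊤}  OUT={c:-, e:+; rest ⊤}

Merge at B7: IN[B7] = OUT[B1] ⊔ OUT[B6] = {a: ⊤, b: ⊤, c: ⊤, d: ⊤, e: +, f: ⊤}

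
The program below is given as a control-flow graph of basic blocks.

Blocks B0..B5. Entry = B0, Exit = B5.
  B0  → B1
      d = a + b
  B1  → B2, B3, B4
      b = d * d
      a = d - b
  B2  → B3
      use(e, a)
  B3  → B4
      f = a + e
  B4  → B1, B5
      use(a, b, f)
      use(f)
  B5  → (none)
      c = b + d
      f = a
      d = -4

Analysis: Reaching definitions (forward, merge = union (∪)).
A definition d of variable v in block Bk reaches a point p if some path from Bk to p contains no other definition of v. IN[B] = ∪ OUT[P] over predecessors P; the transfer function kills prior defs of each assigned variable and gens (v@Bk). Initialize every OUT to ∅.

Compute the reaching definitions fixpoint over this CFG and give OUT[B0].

Answer: {d@B0}

Derivation:
Fixpoint table:
  B0:   IN={}   OUT={d@B0}
  B1:   IN={a@B1, b@B1, d@B0, f@B3}   OUT={a@B1, b@B1, d@B0, f@B3}
  B2:   IN={a@B1, b@B1, d@B0, f@B3}   OUT={a@B1, b@B1, d@B0, f@B3}
  B3:   IN={a@B1, b@B1, d@B0, f@B3}   OUT={a@B1, b@B1, d@B0, f@B3}
  B4:   IN={a@B1, b@B1, d@B0, f@B3}   OUT={a@B1, b@B1, d@B0, f@B3}
  B5:   IN={a@B1, b@B1, d@B0, f@B3}   OUT={a@B1, b@B1, c@B5, d@B5, f@B5}

B0 is the boundary node: IN[B0] = {}
Applying B0's transfer function to that IN value gives OUT[B0] (row B0 above).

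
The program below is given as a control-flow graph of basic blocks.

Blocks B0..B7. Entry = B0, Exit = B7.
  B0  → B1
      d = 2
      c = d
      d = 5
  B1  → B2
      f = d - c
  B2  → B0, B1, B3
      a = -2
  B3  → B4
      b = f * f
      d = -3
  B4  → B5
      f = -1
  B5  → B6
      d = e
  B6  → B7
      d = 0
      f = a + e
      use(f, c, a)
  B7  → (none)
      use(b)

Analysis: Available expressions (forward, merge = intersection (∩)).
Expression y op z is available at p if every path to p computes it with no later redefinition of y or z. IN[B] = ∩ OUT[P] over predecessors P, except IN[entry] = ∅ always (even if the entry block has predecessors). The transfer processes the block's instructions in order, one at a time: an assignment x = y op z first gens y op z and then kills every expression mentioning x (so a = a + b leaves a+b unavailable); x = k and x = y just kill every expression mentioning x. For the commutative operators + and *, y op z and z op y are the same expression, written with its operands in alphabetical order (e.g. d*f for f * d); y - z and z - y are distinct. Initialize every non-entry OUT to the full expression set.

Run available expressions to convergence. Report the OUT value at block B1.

Answer: {d-c}

Working:
Per-block solution:
  B0:   IN={}   OUT={}
  B1:   IN={}   OUT={d-c}
  B2:   IN={d-c}   OUT={d-c}
  B3:   IN={d-c}   OUT={f*f}
  B4:   IN={f*f}   OUT={}
  B5:   IN={}   OUT={}
  B6:   IN={}   OUT={a+e}
  B7:   IN={a+e}   OUT={a+e}

Merge at B1: IN[B1] = OUT[B0] ∩ OUT[B2] = {}
Applying B1's transfer function to that IN value gives OUT[B1] (row B1 above).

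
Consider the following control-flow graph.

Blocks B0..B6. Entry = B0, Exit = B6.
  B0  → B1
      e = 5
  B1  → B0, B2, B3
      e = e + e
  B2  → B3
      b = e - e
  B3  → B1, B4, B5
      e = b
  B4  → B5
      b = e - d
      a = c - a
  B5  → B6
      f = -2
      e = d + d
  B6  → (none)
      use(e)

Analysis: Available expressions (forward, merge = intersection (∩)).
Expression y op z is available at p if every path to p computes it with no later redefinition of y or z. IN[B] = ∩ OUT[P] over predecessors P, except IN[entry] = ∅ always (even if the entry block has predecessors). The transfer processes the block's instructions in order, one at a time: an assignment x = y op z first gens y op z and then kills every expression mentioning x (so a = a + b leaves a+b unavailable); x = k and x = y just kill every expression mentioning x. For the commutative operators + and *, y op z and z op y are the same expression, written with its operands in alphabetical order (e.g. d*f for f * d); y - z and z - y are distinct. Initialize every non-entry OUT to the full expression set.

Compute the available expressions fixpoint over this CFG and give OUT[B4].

Answer: {e-d}

Working:
Per-block solution:
  B0:   IN={}   OUT={}
  B1:   IN={}   OUT={}
  B2:   IN={}   OUT={e-e}
  B3:   IN={}   OUT={}
  B4:   IN={}   OUT={e-d}
  B5:   IN={}   OUT={d+d}
  B6:   IN={d+d}   OUT={d+d}

Merge at B4: IN[B4] = OUT[B3] = {}
Applying B4's transfer function to that IN value gives OUT[B4] (row B4 above).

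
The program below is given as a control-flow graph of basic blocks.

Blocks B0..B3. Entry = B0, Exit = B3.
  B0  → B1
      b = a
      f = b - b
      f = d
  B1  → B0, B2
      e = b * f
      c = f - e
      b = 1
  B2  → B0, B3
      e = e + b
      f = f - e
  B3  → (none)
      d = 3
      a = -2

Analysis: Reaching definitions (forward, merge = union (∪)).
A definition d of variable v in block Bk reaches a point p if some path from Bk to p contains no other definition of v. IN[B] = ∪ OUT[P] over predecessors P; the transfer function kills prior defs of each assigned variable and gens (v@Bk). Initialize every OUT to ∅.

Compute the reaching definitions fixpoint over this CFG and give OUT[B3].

Per-block solution:
  B0:   IN={b@B1, c@B1, e@B1, e@B2, f@B0, f@B2}   OUT={b@B0, c@B1, e@B1, e@B2, f@B0}
  B1:   IN={b@B0, c@B1, e@B1, e@B2, f@B0}   OUT={b@B1, c@B1, e@B1, f@B0}
  B2:   IN={b@B1, c@B1, e@B1, f@B0}   OUT={b@B1, c@B1, e@B2, f@B2}
  B3:   IN={b@B1, c@B1, e@B2, f@B2}   OUT={a@B3, b@B1, c@B1, d@B3, e@B2, f@B2}

Merge at B3: IN[B3] = OUT[B2] = {b@B1, c@B1, e@B2, f@B2}
Applying B3's transfer function to that IN value gives OUT[B3] (row B3 above).

Answer: {a@B3, b@B1, c@B1, d@B3, e@B2, f@B2}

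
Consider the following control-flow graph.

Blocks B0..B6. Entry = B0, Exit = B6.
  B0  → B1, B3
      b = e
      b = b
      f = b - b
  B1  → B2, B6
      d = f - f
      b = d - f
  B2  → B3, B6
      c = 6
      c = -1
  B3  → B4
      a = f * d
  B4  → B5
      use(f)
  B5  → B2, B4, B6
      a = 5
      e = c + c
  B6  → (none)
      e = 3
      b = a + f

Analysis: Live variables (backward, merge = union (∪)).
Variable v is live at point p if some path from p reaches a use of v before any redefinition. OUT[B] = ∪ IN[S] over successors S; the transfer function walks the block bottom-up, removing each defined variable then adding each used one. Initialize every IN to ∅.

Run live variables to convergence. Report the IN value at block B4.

Per-block solution:
  B0: | IN={a, c, d, e} | OUT={a, c, d, f}
  B1: | IN={a, f} | OUT={a, d, f}
  B2: | IN={a, d, f} | OUT={a, c, d, f}
  B3: | IN={c, d, f} | OUT={c, d, f}
  B4: | IN={c, d, f} | OUT={c, d, f}
  B5: | IN={c, d, f} | OUT={a, c, d, f}
  B6: | IN={a, f} | OUT={}

Merge at B4: OUT[B4] = IN[B5] = {c, d, f}
Applying B4's transfer function to that OUT value gives IN[B4] (row B4 above).

Answer: {c, d, f}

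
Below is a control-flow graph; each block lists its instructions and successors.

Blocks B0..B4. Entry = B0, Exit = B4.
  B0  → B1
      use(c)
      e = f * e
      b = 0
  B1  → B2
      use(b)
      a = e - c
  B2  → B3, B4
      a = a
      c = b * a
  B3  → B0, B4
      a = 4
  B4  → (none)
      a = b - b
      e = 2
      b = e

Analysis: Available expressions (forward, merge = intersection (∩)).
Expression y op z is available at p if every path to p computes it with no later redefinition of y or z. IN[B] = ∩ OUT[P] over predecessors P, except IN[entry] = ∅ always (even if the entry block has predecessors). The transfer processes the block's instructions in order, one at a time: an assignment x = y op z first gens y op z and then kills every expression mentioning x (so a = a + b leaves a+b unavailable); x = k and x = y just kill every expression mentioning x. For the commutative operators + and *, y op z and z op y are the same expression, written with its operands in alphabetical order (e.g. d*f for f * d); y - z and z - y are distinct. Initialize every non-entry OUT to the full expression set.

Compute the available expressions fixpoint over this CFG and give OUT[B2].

Per-block solution:
  B0:   IN={}   OUT={}
  B1:   IN={}   OUT={e-c}
  B2:   IN={e-c}   OUT={a*b}
  B3:   IN={a*b}   OUT={}
  B4:   IN={}   OUT={}

Merge at B2: IN[B2] = OUT[B1] = {e-c}
Applying B2's transfer function to that IN value gives OUT[B2] (row B2 above).

Answer: {a*b}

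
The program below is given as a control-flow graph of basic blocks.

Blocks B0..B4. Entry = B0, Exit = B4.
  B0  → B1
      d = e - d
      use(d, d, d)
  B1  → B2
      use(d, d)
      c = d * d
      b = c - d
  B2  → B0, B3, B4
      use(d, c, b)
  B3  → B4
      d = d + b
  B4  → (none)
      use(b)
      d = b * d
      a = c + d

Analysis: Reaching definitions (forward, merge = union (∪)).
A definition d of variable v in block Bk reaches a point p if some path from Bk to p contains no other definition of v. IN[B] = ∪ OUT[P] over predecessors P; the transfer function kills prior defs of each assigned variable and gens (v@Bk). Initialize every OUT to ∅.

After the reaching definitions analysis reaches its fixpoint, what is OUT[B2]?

Fixpoint table:
  B0:  IN={b@B1, c@B1, d@B0}  OUT={b@B1, c@B1, d@B0}
  B1:  IN={b@B1, c@B1, d@B0}  OUT={b@B1, c@B1, d@B0}
  B2:  IN={b@B1, c@B1, d@B0}  OUT={b@B1, c@B1, d@B0}
  B3:  IN={b@B1, c@B1, d@B0}  OUT={b@B1, c@B1, d@B3}
  B4:  IN={b@B1, c@B1, d@B0, d@B3}  OUT={a@B4, b@B1, c@B1, d@B4}

Merge at B2: IN[B2] = OUT[B1] = {b@B1, c@B1, d@B0}
Applying B2's transfer function to that IN value gives OUT[B2] (row B2 above).

Answer: {b@B1, c@B1, d@B0}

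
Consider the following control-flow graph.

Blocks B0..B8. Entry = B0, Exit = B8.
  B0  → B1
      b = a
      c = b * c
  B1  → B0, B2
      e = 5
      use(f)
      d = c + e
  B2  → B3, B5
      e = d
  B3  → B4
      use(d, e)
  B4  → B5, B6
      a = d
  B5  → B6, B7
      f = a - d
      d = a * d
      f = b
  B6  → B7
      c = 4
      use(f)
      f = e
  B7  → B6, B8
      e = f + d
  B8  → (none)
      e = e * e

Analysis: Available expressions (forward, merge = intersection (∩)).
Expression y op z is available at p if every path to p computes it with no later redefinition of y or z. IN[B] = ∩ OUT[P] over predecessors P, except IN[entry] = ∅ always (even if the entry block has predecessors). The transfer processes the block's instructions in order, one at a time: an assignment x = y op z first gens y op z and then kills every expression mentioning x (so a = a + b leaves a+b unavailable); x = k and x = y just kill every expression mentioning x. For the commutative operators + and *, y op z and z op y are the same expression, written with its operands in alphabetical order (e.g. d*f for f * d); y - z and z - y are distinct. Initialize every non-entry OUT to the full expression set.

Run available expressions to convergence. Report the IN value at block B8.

Answer: {d+f}

Derivation:
Per-block solution:
  B0:   IN={}   OUT={}
  B1:   IN={}   OUT={c+e}
  B2:   IN={c+e}   OUT={}
  B3:   IN={}   OUT={}
  B4:   IN={}   OUT={}
  B5:   IN={}   OUT={}
  B6:   IN={}   OUT={}
  B7:   IN={}   OUT={d+f}
  B8:   IN={d+f}   OUT={d+f}

Merge at B8: IN[B8] = OUT[B7] = {d+f}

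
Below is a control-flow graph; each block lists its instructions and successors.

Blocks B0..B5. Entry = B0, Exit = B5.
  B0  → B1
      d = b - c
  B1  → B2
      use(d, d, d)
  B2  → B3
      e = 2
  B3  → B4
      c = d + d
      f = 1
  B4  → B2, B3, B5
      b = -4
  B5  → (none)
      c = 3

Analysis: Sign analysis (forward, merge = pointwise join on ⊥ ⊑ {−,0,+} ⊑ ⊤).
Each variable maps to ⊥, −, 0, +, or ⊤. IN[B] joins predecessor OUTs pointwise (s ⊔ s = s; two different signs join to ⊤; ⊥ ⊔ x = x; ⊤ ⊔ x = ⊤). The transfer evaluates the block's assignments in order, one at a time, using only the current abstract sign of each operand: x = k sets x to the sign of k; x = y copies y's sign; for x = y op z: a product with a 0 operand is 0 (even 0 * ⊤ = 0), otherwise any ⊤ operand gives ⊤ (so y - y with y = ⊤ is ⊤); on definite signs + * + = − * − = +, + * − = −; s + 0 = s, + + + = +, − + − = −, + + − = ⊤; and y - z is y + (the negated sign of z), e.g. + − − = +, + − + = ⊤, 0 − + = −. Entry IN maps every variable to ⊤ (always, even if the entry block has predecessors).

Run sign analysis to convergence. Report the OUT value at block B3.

Fixpoint table:
  B0:  IN=(all ⊤)  OUT=(all ⊤)
  B1:  IN=(all ⊤)  OUT=(all ⊤)
  B2:  IN=(all ⊤)  OUT={e:+; rest ⊤}
  B3:  IN={e:+; rest ⊤}  OUT={e:+, f:+; rest ⊤}
  B4:  IN={e:+, f:+; rest ⊤}  OUT={b:-, e:+, f:+; rest ⊤}
  B5:  IN={b:-, e:+, f:+; rest ⊤}  OUT={b:-, c:+, e:+, f:+; rest ⊤}

Merge at B3: IN[B3] = OUT[B2] ⊔ OUT[B4] = {a: ⊤, b: ⊤, c: ⊤, d: ⊤, e: +, f: ⊤}
Applying B3's transfer function to that IN value gives OUT[B3] (row B3 above).

Answer: {a: ⊤, b: ⊤, c: ⊤, d: ⊤, e: +, f: +}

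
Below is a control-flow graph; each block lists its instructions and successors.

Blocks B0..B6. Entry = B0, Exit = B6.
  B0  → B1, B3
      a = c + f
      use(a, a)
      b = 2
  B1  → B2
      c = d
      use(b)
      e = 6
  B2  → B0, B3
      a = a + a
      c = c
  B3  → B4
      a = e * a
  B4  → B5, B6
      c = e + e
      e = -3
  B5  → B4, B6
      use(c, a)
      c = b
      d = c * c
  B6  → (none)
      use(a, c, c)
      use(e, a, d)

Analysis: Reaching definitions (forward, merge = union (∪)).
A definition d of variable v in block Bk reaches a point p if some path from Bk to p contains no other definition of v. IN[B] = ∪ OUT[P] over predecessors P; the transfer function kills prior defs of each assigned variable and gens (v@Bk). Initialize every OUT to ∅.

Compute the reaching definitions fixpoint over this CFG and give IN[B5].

Fixpoint table:
  B0:  IN={a@B2, b@B0, c@B2, e@B1}  OUT={a@B0, b@B0, c@B2, e@B1}
  B1:  IN={a@B0, b@B0, c@B2, e@B1}  OUT={a@B0, b@B0, c@B1, e@B1}
  B2:  IN={a@B0, b@B0, c@B1, e@B1}  OUT={a@B2, b@B0, c@B2, e@B1}
  B3:  IN={a@B0, a@B2, b@B0, c@B2, e@B1}  OUT={a@B3, b@B0, c@B2, e@B1}
  B4:  IN={a@B3, b@B0, c@B2, c@B5, d@B5, e@B1, e@B4}  OUT={a@B3, b@B0, c@B4, d@B5, e@B4}
  B5:  IN={a@B3, b@B0, c@B4, d@B5, e@B4}  OUT={a@B3, b@B0, c@B5, d@B5, e@B4}
  B6:  IN={a@B3, b@B0, c@B4, c@B5, d@B5, e@B4}  OUT={a@B3, b@B0, c@B4, c@B5, d@B5, e@B4}

Merge at B5: IN[B5] = OUT[B4] = {a@B3, b@B0, c@B4, d@B5, e@B4}

Answer: {a@B3, b@B0, c@B4, d@B5, e@B4}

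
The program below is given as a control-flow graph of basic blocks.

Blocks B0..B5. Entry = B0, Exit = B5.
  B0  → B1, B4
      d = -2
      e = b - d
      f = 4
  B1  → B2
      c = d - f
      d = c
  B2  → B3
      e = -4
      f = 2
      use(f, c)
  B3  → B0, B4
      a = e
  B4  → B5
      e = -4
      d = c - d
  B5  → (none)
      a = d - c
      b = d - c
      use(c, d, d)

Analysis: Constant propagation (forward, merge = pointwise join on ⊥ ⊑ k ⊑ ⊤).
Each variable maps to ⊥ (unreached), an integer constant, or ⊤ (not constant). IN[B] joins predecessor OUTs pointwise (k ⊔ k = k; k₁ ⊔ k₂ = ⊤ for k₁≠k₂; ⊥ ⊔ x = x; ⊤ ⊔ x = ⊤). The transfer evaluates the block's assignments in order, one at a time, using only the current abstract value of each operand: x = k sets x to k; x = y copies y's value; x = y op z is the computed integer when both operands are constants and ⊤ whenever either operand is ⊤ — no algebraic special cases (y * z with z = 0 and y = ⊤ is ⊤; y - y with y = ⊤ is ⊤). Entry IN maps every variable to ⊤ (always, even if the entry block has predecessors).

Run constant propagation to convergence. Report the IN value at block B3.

Answer: {a: ⊤, b: ⊤, c: -6, d: -6, e: -4, f: 2}

Working:
Fixpoint table:
  B0:  IN=(all ⊤)  OUT={d:-2, f:4; rest ⊤}
  B1:  IN={d:-2, f:4; rest ⊤}  OUT={c:-6, d:-6, f:4; rest ⊤}
  B2:  IN={c:-6, d:-6, f:4; rest ⊤}  OUT={c:-6, d:-6, e:-4, f:2; rest ⊤}
  B3:  IN={c:-6, d:-6, e:-4, f:2; rest ⊤}  OUT={a:-4, c:-6, d:-6, e:-4, f:2; rest ⊤}
  B4:  IN=(all ⊤)  OUT={e:-4; rest ⊤}
  B5:  IN={e:-4; rest ⊤}  OUT={e:-4; rest ⊤}

Merge at B3: IN[B3] = OUT[B2] = {a: ⊤, b: ⊤, c: -6, d: -6, e: -4, f: 2}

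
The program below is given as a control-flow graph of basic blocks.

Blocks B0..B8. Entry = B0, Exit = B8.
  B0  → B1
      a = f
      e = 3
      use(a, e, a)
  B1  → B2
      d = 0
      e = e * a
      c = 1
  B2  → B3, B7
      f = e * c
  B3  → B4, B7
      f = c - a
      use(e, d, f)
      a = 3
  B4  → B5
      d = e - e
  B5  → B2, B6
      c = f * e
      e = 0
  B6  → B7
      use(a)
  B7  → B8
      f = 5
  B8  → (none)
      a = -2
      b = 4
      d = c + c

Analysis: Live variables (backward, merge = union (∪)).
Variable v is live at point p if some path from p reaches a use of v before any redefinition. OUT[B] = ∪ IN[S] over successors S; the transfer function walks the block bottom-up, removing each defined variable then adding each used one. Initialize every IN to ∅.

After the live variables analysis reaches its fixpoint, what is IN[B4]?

Per-block solution:
  B0: | IN={f} | OUT={a, e}
  B1: | IN={a, e} | OUT={a, c, d, e}
  B2: | IN={a, c, d, e} | OUT={a, c, d, e}
  B3: | IN={a, c, d, e} | OUT={a, c, e, f}
  B4: | IN={a, e, f} | OUT={a, d, e, f}
  B5: | IN={a, d, e, f} | OUT={a, c, d, e}
  B6: | IN={a, c} | OUT={c}
  B7: | IN={c} | OUT={c}
  B8: | IN={c} | OUT={}

Merge at B4: OUT[B4] = IN[B5] = {a, d, e, f}
Applying B4's transfer function to that OUT value gives IN[B4] (row B4 above).

Answer: {a, e, f}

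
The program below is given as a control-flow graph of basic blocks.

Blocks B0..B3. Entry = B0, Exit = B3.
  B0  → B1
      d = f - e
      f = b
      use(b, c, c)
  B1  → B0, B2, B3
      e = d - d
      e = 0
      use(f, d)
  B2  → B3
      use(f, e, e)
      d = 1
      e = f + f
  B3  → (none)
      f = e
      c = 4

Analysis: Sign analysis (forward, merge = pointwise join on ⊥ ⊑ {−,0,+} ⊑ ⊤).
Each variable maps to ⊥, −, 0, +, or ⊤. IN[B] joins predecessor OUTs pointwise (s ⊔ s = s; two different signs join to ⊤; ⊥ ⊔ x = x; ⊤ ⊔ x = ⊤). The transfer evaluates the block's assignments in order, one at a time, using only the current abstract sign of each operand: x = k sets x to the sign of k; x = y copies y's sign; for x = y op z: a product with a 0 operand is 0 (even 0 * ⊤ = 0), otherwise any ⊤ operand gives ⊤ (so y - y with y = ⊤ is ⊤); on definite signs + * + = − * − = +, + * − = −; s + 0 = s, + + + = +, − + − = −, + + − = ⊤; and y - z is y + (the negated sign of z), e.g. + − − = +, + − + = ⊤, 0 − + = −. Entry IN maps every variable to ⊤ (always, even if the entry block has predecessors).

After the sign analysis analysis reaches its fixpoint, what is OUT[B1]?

Fixpoint table:
  B0:   IN=(all ⊤)   OUT=(all ⊤)
  B1:   IN=(all ⊤)   OUT={e:0; rest ⊤}
  B2:   IN={e:0; rest ⊤}   OUT={d:+; rest ⊤}
  B3:   IN=(all ⊤)   OUT={c:+; rest ⊤}

Merge at B1: IN[B1] = OUT[B0] = {a: ⊤, b: ⊤, c: ⊤, d: ⊤, e: ⊤, f: ⊤}
Applying B1's transfer function to that IN value gives OUT[B1] (row B1 above).

Answer: {a: ⊤, b: ⊤, c: ⊤, d: ⊤, e: 0, f: ⊤}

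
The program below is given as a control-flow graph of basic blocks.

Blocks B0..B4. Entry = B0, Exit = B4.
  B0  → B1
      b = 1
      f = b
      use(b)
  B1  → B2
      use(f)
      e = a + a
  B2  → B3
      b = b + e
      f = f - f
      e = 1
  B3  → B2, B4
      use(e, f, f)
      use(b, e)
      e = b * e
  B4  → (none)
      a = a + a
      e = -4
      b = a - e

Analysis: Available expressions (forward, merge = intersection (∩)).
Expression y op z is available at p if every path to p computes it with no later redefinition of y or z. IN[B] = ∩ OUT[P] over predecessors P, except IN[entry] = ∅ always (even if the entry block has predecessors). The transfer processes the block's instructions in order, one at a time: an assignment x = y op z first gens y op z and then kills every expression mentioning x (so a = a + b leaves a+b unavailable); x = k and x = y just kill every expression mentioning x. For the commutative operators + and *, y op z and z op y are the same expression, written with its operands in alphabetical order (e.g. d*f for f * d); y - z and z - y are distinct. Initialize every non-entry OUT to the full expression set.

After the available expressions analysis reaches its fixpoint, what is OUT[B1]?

Answer: {a+a}

Working:
Per-block solution:
  B0:  IN={}  OUT={}
  B1:  IN={}  OUT={a+a}
  B2:  IN={a+a}  OUT={a+a}
  B3:  IN={a+a}  OUT={a+a}
  B4:  IN={a+a}  OUT={a-e}

Merge at B1: IN[B1] = OUT[B0] = {}
Applying B1's transfer function to that IN value gives OUT[B1] (row B1 above).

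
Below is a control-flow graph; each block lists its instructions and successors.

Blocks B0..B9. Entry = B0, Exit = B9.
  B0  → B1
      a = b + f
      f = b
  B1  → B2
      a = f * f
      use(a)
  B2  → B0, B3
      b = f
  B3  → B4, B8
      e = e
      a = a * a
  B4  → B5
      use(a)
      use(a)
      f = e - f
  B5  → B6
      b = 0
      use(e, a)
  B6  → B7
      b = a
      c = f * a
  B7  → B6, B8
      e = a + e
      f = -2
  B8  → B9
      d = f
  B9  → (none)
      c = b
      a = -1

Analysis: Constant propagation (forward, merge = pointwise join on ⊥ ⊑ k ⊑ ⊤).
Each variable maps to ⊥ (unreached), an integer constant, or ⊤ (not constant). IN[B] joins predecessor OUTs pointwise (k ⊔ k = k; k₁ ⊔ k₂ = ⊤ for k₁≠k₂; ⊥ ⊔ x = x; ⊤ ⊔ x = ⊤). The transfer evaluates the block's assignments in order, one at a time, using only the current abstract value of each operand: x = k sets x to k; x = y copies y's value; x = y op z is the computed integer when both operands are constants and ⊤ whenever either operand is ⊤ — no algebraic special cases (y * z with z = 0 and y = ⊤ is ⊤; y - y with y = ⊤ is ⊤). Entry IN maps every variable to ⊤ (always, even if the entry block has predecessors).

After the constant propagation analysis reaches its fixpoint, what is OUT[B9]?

Answer: {a: -1, b: ⊤, c: ⊤, d: ⊤, e: ⊤, f: ⊤}

Trace:
Converged values:
  B0: | IN=(all ⊤) | OUT=(all ⊤)
  B1: | IN=(all ⊤) | OUT=(all ⊤)
  B2: | IN=(all ⊤) | OUT=(all ⊤)
  B3: | IN=(all ⊤) | OUT=(all ⊤)
  B4: | IN=(all ⊤) | OUT=(all ⊤)
  B5: | IN=(all ⊤) | OUT={b:0; rest ⊤}
  B6: | IN=(all ⊤) | OUT=(all ⊤)
  B7: | IN=(all ⊤) | OUT={f:-2; rest ⊤}
  B8: | IN=(all ⊤) | OUT=(all ⊤)
  B9: | IN=(all ⊤) | OUT={a:-1; rest ⊤}

Merge at B9: IN[B9] = OUT[B8] = {a: ⊤, b: ⊤, c: ⊤, d: ⊤, e: ⊤, f: ⊤}
Applying B9's transfer function to that IN value gives OUT[B9] (row B9 above).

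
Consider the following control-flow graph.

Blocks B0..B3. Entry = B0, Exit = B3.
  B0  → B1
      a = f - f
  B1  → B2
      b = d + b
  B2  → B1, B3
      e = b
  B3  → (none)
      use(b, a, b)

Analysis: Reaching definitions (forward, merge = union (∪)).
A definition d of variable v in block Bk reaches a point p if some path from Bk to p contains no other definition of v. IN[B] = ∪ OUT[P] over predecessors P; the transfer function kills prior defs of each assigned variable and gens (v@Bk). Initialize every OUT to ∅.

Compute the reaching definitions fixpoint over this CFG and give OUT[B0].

Answer: {a@B0}

Working:
Per-block solution:
  B0: | IN={} | OUT={a@B0}
  B1: | IN={a@B0, b@B1, e@B2} | OUT={a@B0, b@B1, e@B2}
  B2: | IN={a@B0, b@B1, e@B2} | OUT={a@B0, b@B1, e@B2}
  B3: | IN={a@B0, b@B1, e@B2} | OUT={a@B0, b@B1, e@B2}

B0 is the boundary node: IN[B0] = {}
Applying B0's transfer function to that IN value gives OUT[B0] (row B0 above).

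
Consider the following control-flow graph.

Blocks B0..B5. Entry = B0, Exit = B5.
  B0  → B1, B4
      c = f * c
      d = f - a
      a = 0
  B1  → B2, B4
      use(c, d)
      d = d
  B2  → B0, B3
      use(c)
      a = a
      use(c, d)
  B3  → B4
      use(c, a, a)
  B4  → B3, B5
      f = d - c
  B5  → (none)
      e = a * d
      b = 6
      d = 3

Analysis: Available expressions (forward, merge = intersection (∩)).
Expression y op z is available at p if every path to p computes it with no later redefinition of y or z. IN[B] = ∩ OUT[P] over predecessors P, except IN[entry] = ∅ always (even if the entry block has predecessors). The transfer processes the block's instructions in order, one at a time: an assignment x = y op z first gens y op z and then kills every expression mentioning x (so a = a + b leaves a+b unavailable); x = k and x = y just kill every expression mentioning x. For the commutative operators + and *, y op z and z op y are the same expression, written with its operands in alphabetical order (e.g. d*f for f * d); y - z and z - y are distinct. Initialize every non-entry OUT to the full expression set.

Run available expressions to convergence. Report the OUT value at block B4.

Answer: {d-c}

Trace:
Per-block solution:
  B0:  IN={}  OUT={}
  B1:  IN={}  OUT={}
  B2:  IN={}  OUT={}
  B3:  IN={}  OUT={}
  B4:  IN={}  OUT={d-c}
  B5:  IN={d-c}  OUT={}

Merge at B4: IN[B4] = OUT[B0] ∩ OUT[B1] ∩ OUT[B3] = {}
Applying B4's transfer function to that IN value gives OUT[B4] (row B4 above).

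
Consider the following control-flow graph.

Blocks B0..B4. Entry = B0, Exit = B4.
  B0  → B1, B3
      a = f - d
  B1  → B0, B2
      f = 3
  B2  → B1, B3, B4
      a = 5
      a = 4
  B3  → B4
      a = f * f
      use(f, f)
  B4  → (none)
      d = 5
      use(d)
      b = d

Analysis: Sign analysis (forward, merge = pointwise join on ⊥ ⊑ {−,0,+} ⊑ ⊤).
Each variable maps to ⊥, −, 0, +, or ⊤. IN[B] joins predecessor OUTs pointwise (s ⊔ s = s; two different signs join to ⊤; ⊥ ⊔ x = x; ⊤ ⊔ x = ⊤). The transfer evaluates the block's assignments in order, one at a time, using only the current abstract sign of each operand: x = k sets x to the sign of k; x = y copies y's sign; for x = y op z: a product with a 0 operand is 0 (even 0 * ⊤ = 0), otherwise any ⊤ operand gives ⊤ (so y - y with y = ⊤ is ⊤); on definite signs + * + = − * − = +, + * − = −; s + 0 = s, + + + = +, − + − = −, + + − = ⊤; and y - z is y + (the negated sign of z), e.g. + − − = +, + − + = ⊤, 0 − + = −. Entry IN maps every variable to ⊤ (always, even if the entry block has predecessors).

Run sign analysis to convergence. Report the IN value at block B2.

Converged values:
  B0:  IN=(all ⊤)  OUT=(all ⊤)
  B1:  IN=(all ⊤)  OUT={f:+; rest ⊤}
  B2:  IN={f:+; rest ⊤}  OUT={a:+, f:+; rest ⊤}
  B3:  IN=(all ⊤)  OUT=(all ⊤)
  B4:  IN=(all ⊤)  OUT={b:+, d:+; rest ⊤}

Merge at B2: IN[B2] = OUT[B1] = {a: ⊤, b: ⊤, c: ⊤, d: ⊤, e: ⊤, f: +}

Answer: {a: ⊤, b: ⊤, c: ⊤, d: ⊤, e: ⊤, f: +}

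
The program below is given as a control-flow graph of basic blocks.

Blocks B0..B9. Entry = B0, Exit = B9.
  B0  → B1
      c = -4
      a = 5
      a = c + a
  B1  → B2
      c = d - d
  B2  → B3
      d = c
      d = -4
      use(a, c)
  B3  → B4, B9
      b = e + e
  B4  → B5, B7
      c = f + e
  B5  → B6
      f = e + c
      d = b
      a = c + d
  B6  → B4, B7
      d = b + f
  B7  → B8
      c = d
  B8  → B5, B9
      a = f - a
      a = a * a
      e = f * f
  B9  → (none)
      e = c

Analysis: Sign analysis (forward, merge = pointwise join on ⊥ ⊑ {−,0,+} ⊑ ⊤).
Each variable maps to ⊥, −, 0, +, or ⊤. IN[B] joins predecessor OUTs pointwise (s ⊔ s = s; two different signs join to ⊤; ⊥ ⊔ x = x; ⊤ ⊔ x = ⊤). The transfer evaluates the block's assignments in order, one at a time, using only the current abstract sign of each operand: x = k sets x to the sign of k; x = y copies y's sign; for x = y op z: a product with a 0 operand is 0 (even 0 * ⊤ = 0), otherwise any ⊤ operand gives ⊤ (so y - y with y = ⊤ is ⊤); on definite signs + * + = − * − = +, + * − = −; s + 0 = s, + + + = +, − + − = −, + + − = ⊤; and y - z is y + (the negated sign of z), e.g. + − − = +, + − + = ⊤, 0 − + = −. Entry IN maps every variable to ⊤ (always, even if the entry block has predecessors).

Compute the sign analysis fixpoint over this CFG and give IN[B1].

Per-block solution:
  B0: | IN=(all ⊤) | OUT={c:-; rest ⊤}
  B1: | IN={c:-; rest ⊤} | OUT=(all ⊤)
  B2: | IN=(all ⊤) | OUT={d:-; rest ⊤}
  B3: | IN={d:-; rest ⊤} | OUT={d:-; rest ⊤}
  B4: | IN=(all ⊤) | OUT=(all ⊤)
  B5: | IN=(all ⊤) | OUT=(all ⊤)
  B6: | IN=(all ⊤) | OUT=(all ⊤)
  B7: | IN=(all ⊤) | OUT=(all ⊤)
  B8: | IN=(all ⊤) | OUT=(all ⊤)
  B9: | IN=(all ⊤) | OUT=(all ⊤)

Merge at B1: IN[B1] = OUT[B0] = {a: ⊤, b: ⊤, c: -, d: ⊤, e: ⊤, f: ⊤}

Answer: {a: ⊤, b: ⊤, c: -, d: ⊤, e: ⊤, f: ⊤}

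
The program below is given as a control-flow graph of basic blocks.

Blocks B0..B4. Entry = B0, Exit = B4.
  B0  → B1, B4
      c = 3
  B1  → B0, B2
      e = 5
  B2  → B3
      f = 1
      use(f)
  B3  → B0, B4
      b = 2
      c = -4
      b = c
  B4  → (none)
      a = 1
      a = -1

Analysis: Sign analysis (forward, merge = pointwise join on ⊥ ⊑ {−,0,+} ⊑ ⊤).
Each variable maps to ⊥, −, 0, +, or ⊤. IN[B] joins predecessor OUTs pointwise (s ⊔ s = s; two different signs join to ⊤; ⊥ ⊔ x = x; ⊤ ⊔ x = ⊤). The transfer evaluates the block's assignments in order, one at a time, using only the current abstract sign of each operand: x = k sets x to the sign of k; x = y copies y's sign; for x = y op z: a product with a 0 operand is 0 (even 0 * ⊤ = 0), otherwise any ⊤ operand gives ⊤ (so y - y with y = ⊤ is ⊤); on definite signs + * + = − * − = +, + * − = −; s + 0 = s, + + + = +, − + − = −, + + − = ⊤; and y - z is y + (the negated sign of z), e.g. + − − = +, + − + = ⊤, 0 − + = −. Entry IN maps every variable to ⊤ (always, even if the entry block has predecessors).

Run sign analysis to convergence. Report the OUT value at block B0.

Fixpoint table:
  B0: | IN=(all ⊤) | OUT={c:+; rest ⊤}
  B1: | IN={c:+; rest ⊤} | OUT={c:+, e:+; rest ⊤}
  B2: | IN={c:+, e:+; rest ⊤} | OUT={c:+, e:+, f:+; rest ⊤}
  B3: | IN={c:+, e:+, f:+; rest ⊤} | OUT={b:-, c:-, e:+, f:+; rest ⊤}
  B4: | IN=(all ⊤) | OUT={a:-; rest ⊤}

Merge at B0 (entry node, so the boundary value (all ⊤) is joined with the incoming edge(s)): IN[B0] = (all ⊤) ⊔ OUT[B1] ⊔ OUT[B3] = {a: ⊤, b: ⊤, c: ⊤, d: ⊤, e: ⊤, f: ⊤}
Applying B0's transfer function to that IN value gives OUT[B0] (row B0 above).

Answer: {a: ⊤, b: ⊤, c: +, d: ⊤, e: ⊤, f: ⊤}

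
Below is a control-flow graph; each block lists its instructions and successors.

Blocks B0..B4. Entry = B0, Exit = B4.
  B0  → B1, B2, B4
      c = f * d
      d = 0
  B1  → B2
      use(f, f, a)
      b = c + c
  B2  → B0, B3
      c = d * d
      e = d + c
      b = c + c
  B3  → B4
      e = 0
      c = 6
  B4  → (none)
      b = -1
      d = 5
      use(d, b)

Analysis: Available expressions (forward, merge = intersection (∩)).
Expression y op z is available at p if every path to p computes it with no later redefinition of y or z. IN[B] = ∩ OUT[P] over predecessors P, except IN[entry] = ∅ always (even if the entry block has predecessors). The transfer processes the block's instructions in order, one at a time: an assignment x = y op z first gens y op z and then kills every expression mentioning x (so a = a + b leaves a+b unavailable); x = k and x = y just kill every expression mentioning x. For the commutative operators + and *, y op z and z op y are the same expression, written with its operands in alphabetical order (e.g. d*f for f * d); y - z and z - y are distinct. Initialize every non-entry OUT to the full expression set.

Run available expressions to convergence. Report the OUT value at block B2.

Per-block solution:
  B0:   IN={}   OUT={}
  B1:   IN={}   OUT={c+c}
  B2:   IN={}   OUT={c+c, c+d, d*d}
  B3:   IN={c+c, c+d, d*d}   OUT={d*d}
  B4:   IN={}   OUT={}

Merge at B2: IN[B2] = OUT[B0] ∩ OUT[B1] = {}
Applying B2's transfer function to that IN value gives OUT[B2] (row B2 above).

Answer: {c+c, c+d, d*d}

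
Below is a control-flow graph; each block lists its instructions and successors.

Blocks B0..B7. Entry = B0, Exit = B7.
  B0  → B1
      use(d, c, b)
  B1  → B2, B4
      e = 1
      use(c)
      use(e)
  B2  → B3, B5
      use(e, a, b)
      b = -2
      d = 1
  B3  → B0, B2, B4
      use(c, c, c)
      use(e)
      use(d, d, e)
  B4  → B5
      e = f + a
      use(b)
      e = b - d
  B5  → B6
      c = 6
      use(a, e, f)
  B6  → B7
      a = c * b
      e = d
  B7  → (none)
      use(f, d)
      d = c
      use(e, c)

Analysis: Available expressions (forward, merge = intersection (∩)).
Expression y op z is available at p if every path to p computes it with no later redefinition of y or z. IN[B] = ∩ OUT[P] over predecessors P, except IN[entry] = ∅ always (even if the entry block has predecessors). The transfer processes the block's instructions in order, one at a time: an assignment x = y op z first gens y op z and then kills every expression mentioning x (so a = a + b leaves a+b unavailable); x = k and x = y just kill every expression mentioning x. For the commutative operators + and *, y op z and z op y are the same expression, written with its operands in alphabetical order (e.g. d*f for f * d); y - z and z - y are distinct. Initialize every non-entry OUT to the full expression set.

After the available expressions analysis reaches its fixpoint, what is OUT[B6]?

Fixpoint table:
  B0: | IN={} | OUT={}
  B1: | IN={} | OUT={}
  B2: | IN={} | OUT={}
  B3: | IN={} | OUT={}
  B4: | IN={} | OUT={a+f, b-d}
  B5: | IN={} | OUT={}
  B6: | IN={} | OUT={b*c}
  B7: | IN={b*c} | OUT={b*c}

Merge at B6: IN[B6] = OUT[B5] = {}
Applying B6's transfer function to that IN value gives OUT[B6] (row B6 above).

Answer: {b*c}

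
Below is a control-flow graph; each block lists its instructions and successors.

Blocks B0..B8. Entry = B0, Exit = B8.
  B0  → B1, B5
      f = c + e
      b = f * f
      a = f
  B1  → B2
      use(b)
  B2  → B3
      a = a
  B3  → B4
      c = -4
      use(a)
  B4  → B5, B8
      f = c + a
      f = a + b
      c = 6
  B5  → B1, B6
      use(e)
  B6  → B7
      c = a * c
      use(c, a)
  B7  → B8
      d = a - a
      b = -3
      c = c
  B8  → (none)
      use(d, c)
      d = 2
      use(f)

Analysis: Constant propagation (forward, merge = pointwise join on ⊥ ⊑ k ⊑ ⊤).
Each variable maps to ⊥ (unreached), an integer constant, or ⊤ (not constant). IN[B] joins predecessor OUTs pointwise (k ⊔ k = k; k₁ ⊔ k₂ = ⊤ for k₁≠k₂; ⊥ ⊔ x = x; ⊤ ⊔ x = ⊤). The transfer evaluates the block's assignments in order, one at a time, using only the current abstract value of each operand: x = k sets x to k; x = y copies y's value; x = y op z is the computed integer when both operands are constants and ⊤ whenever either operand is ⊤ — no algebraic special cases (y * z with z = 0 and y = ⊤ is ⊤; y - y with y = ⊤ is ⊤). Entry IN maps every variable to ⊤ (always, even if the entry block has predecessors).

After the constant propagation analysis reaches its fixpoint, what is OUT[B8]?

Per-block solution:
  B0:  IN=(all ⊤)  OUT=(all ⊤)
  B1:  IN=(all ⊤)  OUT=(all ⊤)
  B2:  IN=(all ⊤)  OUT=(all ⊤)
  B3:  IN=(all ⊤)  OUT={c:-4; rest ⊤}
  B4:  IN={c:-4; rest ⊤}  OUT={c:6; rest ⊤}
  B5:  IN=(all ⊤)  OUT=(all ⊤)
  B6:  IN=(all ⊤)  OUT=(all ⊤)
  B7:  IN=(all ⊤)  OUT={b:-3; rest ⊤}
  B8:  IN=(all ⊤)  OUT={d:2; rest ⊤}

Merge at B8: IN[B8] = OUT[B4] ⊔ OUT[B7] = {a: ⊤, b: ⊤, c: ⊤, d: ⊤, e: ⊤, f: ⊤}
Applying B8's transfer function to that IN value gives OUT[B8] (row B8 above).

Answer: {a: ⊤, b: ⊤, c: ⊤, d: 2, e: ⊤, f: ⊤}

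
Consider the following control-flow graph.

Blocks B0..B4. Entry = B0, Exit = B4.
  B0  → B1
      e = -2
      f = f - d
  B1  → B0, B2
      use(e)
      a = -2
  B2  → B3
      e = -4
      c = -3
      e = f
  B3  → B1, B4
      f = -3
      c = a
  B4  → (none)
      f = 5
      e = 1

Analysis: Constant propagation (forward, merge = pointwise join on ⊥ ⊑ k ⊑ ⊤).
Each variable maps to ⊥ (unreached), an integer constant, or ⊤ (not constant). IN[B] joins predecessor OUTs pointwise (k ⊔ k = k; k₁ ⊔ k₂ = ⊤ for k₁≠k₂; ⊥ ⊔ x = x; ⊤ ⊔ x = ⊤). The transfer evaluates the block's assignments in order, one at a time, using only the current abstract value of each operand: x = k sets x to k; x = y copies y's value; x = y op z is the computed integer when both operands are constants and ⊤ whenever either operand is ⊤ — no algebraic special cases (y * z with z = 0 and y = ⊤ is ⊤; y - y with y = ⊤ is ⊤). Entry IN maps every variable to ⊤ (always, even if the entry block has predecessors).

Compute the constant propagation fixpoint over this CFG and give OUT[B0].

Answer: {a: ⊤, b: ⊤, c: ⊤, d: ⊤, e: -2, f: ⊤}

Trace:
Converged values:
  B0: | IN=(all ⊤) | OUT={e:-2; rest ⊤}
  B1: | IN=(all ⊤) | OUT={a:-2; rest ⊤}
  B2: | IN={a:-2; rest ⊤} | OUT={a:-2, c:-3; rest ⊤}
  B3: | IN={a:-2, c:-3; rest ⊤} | OUT={a:-2, c:-2, f:-3; rest ⊤}
  B4: | IN={a:-2, c:-2, f:-3; rest ⊤} | OUT={a:-2, c:-2, e:1, f:5; rest ⊤}

Merge at B0 (entry node, so the boundary value (all ⊤) is joined with the incoming edge(s)): IN[B0] = (all ⊤) ⊔ OUT[B1] = {a: ⊤, b: ⊤, c: ⊤, d: ⊤, e: ⊤, f: ⊤}
Applying B0's transfer function to that IN value gives OUT[B0] (row B0 above).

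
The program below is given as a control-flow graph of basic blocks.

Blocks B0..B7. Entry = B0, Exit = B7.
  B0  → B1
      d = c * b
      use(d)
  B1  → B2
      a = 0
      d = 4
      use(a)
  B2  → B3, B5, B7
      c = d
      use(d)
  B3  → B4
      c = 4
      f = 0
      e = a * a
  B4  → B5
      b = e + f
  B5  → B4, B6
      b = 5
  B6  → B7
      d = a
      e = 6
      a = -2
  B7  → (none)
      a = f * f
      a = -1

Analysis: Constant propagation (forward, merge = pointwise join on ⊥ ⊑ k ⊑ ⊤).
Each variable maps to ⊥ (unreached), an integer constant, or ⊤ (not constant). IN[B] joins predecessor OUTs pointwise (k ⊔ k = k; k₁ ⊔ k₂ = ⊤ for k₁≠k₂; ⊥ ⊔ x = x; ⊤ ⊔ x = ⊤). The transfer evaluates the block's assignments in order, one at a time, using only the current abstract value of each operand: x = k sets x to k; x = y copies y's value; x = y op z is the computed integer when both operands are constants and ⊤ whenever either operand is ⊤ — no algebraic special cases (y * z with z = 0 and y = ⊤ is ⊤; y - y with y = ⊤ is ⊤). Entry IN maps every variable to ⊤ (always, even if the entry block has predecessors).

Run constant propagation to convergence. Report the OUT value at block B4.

Converged values:
  B0: | IN=(all ⊤) | OUT=(all ⊤)
  B1: | IN=(all ⊤) | OUT={a:0, d:4; rest ⊤}
  B2: | IN={a:0, d:4; rest ⊤} | OUT={a:0, c:4, d:4; rest ⊤}
  B3: | IN={a:0, c:4, d:4; rest ⊤} | OUT={a:0, c:4, d:4, e:0, f:0; rest ⊤}
  B4: | IN={a:0, c:4, d:4; rest ⊤} | OUT={a:0, c:4, d:4; rest ⊤}
  B5: | IN={a:0, c:4, d:4; rest ⊤} | OUT={a:0, b:5, c:4, d:4; rest ⊤}
  B6: | IN={a:0, b:5, c:4, d:4; rest ⊤} | OUT={a:-2, b:5, c:4, d:0, e:6; rest ⊤}
  B7: | IN={c:4; rest ⊤} | OUT={a:-1, c:4; rest ⊤}

Merge at B4: IN[B4] = OUT[B3] ⊔ OUT[B5] = {a: 0, b: ⊤, c: 4, d: 4, e: ⊤, f: ⊤}
Applying B4's transfer function to that IN value gives OUT[B4] (row B4 above).

Answer: {a: 0, b: ⊤, c: 4, d: 4, e: ⊤, f: ⊤}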